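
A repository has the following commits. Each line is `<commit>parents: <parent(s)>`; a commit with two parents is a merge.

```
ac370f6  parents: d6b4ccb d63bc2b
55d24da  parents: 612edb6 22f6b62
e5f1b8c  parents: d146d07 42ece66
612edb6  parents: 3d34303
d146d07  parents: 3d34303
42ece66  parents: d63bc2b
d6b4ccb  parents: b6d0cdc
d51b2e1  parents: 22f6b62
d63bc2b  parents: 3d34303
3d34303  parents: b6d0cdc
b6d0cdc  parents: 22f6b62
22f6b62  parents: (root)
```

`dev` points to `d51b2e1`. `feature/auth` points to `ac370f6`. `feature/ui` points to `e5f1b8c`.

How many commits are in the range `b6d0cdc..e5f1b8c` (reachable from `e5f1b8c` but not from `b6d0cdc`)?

5

Reachable from e5f1b8c: {22f6b62, 3d34303, 42ece66, b6d0cdc, d146d07, d63bc2b, e5f1b8c}.
Reachable from b6d0cdc: {22f6b62, b6d0cdc}.
In e5f1b8c's history but not b6d0cdc's: {3d34303, 42ece66, d146d07, d63bc2b, e5f1b8c} — 5 commits.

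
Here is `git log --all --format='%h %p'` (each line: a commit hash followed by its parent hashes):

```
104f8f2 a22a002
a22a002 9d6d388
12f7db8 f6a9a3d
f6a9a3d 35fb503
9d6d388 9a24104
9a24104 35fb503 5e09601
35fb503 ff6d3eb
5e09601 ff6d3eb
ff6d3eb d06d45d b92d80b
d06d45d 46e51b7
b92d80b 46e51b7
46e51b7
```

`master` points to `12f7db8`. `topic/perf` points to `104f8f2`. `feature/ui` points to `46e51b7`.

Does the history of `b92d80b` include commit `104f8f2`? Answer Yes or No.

No

Ancestors of b92d80b: {46e51b7, b92d80b}.
104f8f2 is not in that set, so it is not an ancestor of b92d80b.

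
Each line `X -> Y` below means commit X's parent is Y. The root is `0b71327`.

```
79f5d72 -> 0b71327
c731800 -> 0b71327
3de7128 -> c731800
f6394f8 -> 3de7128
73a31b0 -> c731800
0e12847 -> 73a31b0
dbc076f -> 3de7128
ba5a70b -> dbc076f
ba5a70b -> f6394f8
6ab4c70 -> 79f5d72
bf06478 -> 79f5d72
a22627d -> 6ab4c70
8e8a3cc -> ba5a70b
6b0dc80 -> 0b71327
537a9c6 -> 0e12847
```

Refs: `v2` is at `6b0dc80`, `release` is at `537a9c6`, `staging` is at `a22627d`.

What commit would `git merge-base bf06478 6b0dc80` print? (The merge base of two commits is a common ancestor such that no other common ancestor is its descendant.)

Ancestors of bf06478: {0b71327, 79f5d72, bf06478}.
Ancestors of 6b0dc80: {0b71327, 6b0dc80}.
Common ancestors: {0b71327}.
The only common ancestor is 0b71327, so it is the merge base.

0b71327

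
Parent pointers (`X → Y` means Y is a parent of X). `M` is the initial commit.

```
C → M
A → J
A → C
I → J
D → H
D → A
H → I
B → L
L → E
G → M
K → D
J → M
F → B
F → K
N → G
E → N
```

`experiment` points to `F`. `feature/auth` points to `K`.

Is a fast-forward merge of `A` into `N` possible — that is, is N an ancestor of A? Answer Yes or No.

No

A fast-forward from N to A is possible iff N is an ancestor of A.
Ancestors of A: {A, C, J, M}.
N is not among them, so fast-forward is not possible.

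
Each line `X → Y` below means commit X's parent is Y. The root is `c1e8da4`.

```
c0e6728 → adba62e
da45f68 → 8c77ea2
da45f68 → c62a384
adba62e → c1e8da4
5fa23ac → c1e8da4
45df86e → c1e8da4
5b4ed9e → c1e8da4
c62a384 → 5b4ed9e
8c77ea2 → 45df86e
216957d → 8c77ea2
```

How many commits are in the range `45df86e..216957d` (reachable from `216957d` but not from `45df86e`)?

2

Reachable from 216957d: {216957d, 45df86e, 8c77ea2, c1e8da4}.
Reachable from 45df86e: {45df86e, c1e8da4}.
In 216957d's history but not 45df86e's: {216957d, 8c77ea2} — 2 commits.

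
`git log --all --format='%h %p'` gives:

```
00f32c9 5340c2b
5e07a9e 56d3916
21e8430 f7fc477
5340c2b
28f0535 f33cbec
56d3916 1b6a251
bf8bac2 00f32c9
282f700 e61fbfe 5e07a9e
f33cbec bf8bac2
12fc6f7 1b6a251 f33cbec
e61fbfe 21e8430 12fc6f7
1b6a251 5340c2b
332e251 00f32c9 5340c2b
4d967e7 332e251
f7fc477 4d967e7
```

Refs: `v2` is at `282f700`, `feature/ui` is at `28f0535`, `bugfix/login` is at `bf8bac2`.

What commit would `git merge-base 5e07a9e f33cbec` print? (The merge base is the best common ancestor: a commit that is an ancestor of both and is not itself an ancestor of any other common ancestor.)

Ancestors of 5e07a9e: {1b6a251, 5340c2b, 56d3916, 5e07a9e}.
Ancestors of f33cbec: {00f32c9, 5340c2b, bf8bac2, f33cbec}.
Common ancestors: {5340c2b}.
The only common ancestor is 5340c2b, so it is the merge base.

5340c2b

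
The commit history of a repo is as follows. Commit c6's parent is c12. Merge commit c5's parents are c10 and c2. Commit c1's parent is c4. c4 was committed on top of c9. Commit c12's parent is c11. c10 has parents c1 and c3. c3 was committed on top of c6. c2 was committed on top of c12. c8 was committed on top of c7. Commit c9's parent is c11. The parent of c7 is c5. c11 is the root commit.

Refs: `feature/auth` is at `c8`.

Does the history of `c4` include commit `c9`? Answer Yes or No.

Ancestors of c4 (commits reachable by following parents): {c11, c4, c9}.
c9 is in that set, so it is an ancestor of c4.

Yes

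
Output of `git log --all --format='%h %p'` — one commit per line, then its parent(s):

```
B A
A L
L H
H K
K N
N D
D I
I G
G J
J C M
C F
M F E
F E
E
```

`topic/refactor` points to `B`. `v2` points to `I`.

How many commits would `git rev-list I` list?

7

Walking parent pointers from I: reachable set = {C, E, F, G, I, J, M}.
That is 7 commits.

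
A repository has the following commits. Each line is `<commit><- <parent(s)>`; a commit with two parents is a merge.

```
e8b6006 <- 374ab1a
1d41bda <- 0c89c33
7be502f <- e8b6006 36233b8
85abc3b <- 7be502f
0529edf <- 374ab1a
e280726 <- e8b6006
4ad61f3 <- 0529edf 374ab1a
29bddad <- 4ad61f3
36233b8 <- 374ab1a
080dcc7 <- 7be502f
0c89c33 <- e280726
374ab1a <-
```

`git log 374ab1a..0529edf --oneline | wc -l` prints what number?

Reachable from 0529edf: {0529edf, 374ab1a}.
Reachable from 374ab1a: {374ab1a}.
In 0529edf's history but not 374ab1a's: {0529edf} — 1 commit.

1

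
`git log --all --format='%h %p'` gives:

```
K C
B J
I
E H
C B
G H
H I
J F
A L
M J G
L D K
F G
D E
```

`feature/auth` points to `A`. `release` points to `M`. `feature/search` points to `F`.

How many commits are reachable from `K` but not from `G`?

5

Reachable from K: {B, C, F, G, H, I, J, K}.
Reachable from G: {G, H, I}.
In K's history but not G's: {B, C, F, J, K} — 5 commits.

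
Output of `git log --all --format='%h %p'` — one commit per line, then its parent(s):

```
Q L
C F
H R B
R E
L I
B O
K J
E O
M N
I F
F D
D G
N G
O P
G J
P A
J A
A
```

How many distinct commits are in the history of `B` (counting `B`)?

Walking parent pointers from B: reachable set = {A, B, O, P}.
That is 4 commits.

4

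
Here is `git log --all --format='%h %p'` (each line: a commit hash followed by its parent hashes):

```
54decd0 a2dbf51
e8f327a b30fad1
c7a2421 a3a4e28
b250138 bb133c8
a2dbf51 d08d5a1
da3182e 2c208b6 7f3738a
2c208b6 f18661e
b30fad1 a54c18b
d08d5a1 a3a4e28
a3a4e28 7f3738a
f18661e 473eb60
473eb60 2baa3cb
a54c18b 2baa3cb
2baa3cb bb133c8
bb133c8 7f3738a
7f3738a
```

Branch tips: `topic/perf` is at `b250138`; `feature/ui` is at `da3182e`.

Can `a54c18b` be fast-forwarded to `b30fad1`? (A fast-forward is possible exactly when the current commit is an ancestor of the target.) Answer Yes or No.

Yes

A fast-forward from a54c18b to b30fad1 is possible iff a54c18b is an ancestor of b30fad1.
Ancestors of b30fad1: {2baa3cb, 7f3738a, a54c18b, b30fad1, bb133c8}.
a54c18b is among them, so fast-forward is possible.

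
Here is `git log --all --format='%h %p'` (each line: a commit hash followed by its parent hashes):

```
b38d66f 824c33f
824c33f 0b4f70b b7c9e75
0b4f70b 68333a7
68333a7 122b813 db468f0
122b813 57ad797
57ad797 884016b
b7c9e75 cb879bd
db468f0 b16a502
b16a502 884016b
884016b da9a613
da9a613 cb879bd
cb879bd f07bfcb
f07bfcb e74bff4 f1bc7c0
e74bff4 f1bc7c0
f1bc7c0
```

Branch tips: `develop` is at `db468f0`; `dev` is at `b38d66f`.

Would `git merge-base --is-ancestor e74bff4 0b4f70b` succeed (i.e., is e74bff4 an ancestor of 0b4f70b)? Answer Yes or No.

Ancestors of 0b4f70b (commits reachable by following parents): {0b4f70b, 122b813, 57ad797, 68333a7, 884016b, b16a502, cb879bd, da9a613, db468f0, e74bff4, f07bfcb, f1bc7c0}.
e74bff4 is in that set, so it is an ancestor of 0b4f70b.

Yes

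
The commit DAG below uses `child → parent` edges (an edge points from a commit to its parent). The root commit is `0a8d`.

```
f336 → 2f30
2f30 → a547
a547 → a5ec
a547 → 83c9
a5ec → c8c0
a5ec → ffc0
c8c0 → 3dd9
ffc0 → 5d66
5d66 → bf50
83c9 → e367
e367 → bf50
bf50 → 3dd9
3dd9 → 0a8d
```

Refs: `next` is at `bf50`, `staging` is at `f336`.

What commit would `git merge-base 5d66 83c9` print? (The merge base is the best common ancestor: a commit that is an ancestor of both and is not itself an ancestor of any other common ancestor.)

bf50

Ancestors of 5d66: {0a8d, 3dd9, 5d66, bf50}.
Ancestors of 83c9: {0a8d, 3dd9, 83c9, bf50, e367}.
Common ancestors: {0a8d, 3dd9, bf50}.
Among these, bf50 is not an ancestor of any other common ancestor — it is the merge base.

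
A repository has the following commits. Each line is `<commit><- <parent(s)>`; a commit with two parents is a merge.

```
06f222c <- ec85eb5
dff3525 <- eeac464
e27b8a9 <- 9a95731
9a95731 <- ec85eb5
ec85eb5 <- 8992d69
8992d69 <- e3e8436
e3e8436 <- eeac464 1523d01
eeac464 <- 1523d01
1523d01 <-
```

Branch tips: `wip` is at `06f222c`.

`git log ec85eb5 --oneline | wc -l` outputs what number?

Walking parent pointers from ec85eb5: reachable set = {1523d01, 8992d69, e3e8436, ec85eb5, eeac464}.
That is 5 commits.

5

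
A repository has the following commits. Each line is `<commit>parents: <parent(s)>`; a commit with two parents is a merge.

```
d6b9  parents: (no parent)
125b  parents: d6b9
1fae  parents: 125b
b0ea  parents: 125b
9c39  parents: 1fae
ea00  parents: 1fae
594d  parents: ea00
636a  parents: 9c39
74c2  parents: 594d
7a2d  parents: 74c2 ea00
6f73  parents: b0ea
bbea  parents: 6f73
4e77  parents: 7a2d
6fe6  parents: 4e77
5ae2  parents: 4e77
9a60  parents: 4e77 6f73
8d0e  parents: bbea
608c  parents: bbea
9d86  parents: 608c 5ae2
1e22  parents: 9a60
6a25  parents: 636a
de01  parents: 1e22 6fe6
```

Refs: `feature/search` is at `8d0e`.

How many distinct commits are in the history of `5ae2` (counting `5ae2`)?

9

Walking parent pointers from 5ae2: reachable set = {125b, 1fae, 4e77, 594d, 5ae2, 74c2, 7a2d, d6b9, ea00}.
That is 9 commits.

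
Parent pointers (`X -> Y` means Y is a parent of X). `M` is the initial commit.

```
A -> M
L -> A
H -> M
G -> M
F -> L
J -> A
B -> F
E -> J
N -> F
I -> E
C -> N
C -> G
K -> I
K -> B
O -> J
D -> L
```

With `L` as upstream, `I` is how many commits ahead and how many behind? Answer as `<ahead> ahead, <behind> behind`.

3 ahead, 1 behind

Reachable from I: {A, E, I, J, M}.
Reachable from L: {A, L, M}.
Only in I's history (ahead): {E, I, J} — 3.
Only in L's history (behind): {L} — 1.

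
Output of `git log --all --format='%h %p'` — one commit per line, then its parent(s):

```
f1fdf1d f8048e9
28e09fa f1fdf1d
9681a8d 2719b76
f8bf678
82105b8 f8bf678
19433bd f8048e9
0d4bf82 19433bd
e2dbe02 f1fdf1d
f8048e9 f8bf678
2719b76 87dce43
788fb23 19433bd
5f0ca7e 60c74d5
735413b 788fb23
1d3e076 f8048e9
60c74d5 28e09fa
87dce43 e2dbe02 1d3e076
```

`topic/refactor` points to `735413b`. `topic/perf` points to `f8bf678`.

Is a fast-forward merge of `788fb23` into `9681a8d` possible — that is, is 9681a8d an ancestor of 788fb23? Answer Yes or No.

No

A fast-forward from 9681a8d to 788fb23 is possible iff 9681a8d is an ancestor of 788fb23.
Ancestors of 788fb23: {19433bd, 788fb23, f8048e9, f8bf678}.
9681a8d is not among them, so fast-forward is not possible.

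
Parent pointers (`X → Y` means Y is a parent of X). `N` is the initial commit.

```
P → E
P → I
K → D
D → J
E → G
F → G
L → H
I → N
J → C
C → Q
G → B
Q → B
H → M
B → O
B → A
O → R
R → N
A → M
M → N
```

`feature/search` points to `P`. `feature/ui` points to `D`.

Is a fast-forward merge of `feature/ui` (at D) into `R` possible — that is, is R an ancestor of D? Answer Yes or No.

Yes

A fast-forward from R to D is possible iff R is an ancestor of D.
Ancestors of D: {A, B, C, D, J, M, N, O, Q, R}.
R is among them, so fast-forward is possible.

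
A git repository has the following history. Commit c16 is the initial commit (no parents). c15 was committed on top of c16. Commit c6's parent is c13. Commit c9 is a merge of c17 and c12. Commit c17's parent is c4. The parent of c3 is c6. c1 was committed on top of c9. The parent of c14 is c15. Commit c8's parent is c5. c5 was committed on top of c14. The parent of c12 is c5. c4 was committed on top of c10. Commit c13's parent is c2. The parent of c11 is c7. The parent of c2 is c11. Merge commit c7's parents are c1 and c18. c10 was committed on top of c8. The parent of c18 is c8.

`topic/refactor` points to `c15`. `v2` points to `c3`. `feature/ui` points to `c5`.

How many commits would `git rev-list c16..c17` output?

7

Reachable from c17: {c10, c14, c15, c16, c17, c4, c5, c8}.
Reachable from c16: {c16}.
In c17's history but not c16's: {c10, c14, c15, c17, c4, c5, c8} — 7 commits.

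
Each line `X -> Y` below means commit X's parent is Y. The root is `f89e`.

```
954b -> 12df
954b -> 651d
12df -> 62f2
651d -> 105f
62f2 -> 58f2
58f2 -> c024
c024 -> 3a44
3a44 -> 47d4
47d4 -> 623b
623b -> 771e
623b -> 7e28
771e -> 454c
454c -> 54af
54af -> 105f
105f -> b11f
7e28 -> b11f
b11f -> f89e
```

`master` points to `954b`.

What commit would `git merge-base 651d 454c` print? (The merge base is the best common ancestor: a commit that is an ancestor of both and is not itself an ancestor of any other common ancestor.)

Ancestors of 651d: {105f, 651d, b11f, f89e}.
Ancestors of 454c: {105f, 454c, 54af, b11f, f89e}.
Common ancestors: {105f, b11f, f89e}.
Among these, 105f is not an ancestor of any other common ancestor — it is the merge base.

105f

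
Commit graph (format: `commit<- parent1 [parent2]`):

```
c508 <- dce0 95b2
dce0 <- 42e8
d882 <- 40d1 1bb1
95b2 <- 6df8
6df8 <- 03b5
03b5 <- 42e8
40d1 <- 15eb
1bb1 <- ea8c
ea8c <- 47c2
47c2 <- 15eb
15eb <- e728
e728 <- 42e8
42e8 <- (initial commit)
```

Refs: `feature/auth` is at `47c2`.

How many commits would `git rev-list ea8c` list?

5

Walking parent pointers from ea8c: reachable set = {15eb, 42e8, 47c2, e728, ea8c}.
That is 5 commits.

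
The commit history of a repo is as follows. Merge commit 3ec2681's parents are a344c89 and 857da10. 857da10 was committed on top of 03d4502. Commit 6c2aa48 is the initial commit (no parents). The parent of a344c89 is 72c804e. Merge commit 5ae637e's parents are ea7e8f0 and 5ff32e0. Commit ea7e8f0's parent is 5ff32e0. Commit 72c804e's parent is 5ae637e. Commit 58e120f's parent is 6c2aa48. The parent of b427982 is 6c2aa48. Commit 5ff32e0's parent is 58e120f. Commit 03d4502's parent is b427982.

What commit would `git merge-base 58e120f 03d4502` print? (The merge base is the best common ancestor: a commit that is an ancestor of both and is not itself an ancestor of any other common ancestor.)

6c2aa48

Ancestors of 58e120f: {58e120f, 6c2aa48}.
Ancestors of 03d4502: {03d4502, 6c2aa48, b427982}.
Common ancestors: {6c2aa48}.
The only common ancestor is 6c2aa48, so it is the merge base.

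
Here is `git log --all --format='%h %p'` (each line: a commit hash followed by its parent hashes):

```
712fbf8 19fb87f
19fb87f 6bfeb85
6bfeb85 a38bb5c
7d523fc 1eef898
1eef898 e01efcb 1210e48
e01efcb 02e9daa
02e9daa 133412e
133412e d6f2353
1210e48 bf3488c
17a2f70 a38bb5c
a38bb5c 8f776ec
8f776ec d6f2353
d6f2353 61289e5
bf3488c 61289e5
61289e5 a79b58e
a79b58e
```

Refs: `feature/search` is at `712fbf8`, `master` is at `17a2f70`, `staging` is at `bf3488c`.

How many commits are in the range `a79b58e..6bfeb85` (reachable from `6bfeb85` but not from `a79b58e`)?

Reachable from 6bfeb85: {61289e5, 6bfeb85, 8f776ec, a38bb5c, a79b58e, d6f2353}.
Reachable from a79b58e: {a79b58e}.
In 6bfeb85's history but not a79b58e's: {61289e5, 6bfeb85, 8f776ec, a38bb5c, d6f2353} — 5 commits.

5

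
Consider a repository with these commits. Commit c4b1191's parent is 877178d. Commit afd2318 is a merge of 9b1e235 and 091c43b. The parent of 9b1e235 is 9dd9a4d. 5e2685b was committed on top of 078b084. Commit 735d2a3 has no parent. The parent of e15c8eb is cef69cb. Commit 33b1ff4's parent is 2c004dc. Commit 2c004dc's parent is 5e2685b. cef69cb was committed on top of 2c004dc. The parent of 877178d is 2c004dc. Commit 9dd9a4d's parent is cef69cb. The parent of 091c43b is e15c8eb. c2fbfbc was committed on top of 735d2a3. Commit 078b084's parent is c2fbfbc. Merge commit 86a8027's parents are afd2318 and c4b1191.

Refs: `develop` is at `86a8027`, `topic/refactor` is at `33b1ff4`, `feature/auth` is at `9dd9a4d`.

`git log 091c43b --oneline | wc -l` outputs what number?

8

Walking parent pointers from 091c43b: reachable set = {078b084, 091c43b, 2c004dc, 5e2685b, 735d2a3, c2fbfbc, cef69cb, e15c8eb}.
That is 8 commits.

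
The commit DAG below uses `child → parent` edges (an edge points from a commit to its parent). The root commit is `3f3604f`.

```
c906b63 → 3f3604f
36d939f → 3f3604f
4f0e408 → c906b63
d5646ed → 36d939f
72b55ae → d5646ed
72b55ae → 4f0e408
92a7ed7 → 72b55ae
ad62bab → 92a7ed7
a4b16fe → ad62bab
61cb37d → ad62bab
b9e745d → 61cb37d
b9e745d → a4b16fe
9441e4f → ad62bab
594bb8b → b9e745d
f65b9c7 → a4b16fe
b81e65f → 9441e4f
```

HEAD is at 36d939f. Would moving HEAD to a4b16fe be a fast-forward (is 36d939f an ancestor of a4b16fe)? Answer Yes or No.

A fast-forward from 36d939f to a4b16fe is possible iff 36d939f is an ancestor of a4b16fe.
Ancestors of a4b16fe: {36d939f, 3f3604f, 4f0e408, 72b55ae, 92a7ed7, a4b16fe, ad62bab, c906b63, d5646ed}.
36d939f is among them, so fast-forward is possible.

Yes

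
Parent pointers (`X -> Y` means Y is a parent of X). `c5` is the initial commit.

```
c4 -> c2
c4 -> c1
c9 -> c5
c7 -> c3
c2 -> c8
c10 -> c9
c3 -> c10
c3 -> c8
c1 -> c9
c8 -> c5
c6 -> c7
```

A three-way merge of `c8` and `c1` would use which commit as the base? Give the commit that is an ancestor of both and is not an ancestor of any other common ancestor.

Ancestors of c8: {c5, c8}.
Ancestors of c1: {c1, c5, c9}.
Common ancestors: {c5}.
The only common ancestor is c5, so it is the merge base.

c5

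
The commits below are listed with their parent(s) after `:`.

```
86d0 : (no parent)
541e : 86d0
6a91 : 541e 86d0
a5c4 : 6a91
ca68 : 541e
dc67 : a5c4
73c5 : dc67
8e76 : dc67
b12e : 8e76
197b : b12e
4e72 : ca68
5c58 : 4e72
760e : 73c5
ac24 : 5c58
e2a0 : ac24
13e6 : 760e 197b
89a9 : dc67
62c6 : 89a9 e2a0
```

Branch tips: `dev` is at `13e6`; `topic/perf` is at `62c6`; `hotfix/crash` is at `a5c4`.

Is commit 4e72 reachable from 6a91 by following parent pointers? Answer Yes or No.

Ancestors of 6a91: {541e, 6a91, 86d0}.
4e72 is not in that set, so it is not an ancestor of 6a91.

No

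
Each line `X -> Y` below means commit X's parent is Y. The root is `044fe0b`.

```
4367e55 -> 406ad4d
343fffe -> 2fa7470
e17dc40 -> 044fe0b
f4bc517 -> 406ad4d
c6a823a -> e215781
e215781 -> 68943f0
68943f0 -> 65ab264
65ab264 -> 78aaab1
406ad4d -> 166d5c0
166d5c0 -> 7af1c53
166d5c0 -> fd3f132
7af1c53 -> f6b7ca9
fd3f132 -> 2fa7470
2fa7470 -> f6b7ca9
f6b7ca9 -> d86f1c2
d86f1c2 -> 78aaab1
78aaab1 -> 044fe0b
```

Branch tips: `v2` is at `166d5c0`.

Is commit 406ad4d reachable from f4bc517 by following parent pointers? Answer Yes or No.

Ancestors of f4bc517 (commits reachable by following parents): {044fe0b, 166d5c0, 2fa7470, 406ad4d, 78aaab1, 7af1c53, d86f1c2, f4bc517, f6b7ca9, fd3f132}.
406ad4d is in that set, so it is an ancestor of f4bc517.

Yes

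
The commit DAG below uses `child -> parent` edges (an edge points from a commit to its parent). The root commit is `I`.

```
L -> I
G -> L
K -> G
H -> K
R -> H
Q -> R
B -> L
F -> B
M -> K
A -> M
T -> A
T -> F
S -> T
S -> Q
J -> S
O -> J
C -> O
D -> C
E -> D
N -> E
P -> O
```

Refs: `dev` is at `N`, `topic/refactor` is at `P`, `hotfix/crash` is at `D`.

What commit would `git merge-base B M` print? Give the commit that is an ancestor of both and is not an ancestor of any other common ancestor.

L

Ancestors of B: {B, I, L}.
Ancestors of M: {G, I, K, L, M}.
Common ancestors: {I, L}.
Among these, L is not an ancestor of any other common ancestor — it is the merge base.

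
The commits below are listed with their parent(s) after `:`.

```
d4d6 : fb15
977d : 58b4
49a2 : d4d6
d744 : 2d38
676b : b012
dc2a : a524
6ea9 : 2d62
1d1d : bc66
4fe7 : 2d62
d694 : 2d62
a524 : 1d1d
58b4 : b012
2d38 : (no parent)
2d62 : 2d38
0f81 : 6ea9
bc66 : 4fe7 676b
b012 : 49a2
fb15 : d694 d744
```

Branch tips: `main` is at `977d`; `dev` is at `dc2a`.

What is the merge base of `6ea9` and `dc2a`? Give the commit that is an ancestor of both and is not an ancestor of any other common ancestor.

Ancestors of 6ea9: {2d38, 2d62, 6ea9}.
Ancestors of dc2a: {1d1d, 2d38, 2d62, 49a2, 4fe7, 676b, a524, b012, bc66, d4d6, d694, d744, dc2a, fb15}.
Common ancestors: {2d38, 2d62}.
Among these, 2d62 is not an ancestor of any other common ancestor — it is the merge base.

2d62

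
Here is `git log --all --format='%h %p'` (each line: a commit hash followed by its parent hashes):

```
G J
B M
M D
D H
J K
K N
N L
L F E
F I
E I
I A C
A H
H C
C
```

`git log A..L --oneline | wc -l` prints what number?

Reachable from L: {A, C, E, F, H, I, L}.
Reachable from A: {A, C, H}.
In L's history but not A's: {E, F, I, L} — 4 commits.

4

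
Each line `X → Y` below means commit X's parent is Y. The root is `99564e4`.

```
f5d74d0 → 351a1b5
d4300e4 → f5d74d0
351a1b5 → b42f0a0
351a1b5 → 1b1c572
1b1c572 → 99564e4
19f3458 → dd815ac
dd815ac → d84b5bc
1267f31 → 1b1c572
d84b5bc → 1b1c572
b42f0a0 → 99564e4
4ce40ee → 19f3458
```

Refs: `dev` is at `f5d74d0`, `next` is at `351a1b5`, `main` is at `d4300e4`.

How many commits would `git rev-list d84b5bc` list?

Walking parent pointers from d84b5bc: reachable set = {1b1c572, 99564e4, d84b5bc}.
That is 3 commits.

3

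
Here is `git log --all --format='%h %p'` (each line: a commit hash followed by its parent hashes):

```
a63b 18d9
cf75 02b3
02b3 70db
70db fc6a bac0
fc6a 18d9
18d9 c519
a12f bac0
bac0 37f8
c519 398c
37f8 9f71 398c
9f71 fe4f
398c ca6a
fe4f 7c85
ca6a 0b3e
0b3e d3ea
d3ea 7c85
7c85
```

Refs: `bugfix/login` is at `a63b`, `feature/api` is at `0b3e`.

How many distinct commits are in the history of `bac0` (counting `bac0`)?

Walking parent pointers from bac0: reachable set = {0b3e, 37f8, 398c, 7c85, 9f71, bac0, ca6a, d3ea, fe4f}.
That is 9 commits.

9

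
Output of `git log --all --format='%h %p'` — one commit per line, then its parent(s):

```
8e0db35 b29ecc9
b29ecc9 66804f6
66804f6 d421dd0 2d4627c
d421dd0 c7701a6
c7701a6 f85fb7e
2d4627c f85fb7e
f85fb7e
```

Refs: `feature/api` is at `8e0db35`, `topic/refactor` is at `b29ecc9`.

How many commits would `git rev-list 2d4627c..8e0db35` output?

Reachable from 8e0db35: {2d4627c, 66804f6, 8e0db35, b29ecc9, c7701a6, d421dd0, f85fb7e}.
Reachable from 2d4627c: {2d4627c, f85fb7e}.
In 8e0db35's history but not 2d4627c's: {66804f6, 8e0db35, b29ecc9, c7701a6, d421dd0} — 5 commits.

5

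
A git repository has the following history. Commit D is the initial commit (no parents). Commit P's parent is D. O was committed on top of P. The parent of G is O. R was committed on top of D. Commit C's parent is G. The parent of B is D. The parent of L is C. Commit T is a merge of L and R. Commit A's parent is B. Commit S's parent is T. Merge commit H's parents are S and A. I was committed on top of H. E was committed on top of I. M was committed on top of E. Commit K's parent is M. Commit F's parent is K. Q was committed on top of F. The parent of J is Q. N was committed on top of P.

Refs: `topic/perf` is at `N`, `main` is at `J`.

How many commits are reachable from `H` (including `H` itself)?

Walking parent pointers from H: reachable set = {A, B, C, D, G, H, L, O, P, R, S, T}.
That is 12 commits.

12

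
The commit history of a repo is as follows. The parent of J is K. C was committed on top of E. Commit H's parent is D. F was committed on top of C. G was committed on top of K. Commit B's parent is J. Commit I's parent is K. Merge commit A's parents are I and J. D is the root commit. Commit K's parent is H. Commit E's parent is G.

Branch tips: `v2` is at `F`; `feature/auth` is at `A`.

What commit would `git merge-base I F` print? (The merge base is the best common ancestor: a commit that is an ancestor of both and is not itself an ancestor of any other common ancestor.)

Ancestors of I: {D, H, I, K}.
Ancestors of F: {C, D, E, F, G, H, K}.
Common ancestors: {D, H, K}.
Among these, K is not an ancestor of any other common ancestor — it is the merge base.

K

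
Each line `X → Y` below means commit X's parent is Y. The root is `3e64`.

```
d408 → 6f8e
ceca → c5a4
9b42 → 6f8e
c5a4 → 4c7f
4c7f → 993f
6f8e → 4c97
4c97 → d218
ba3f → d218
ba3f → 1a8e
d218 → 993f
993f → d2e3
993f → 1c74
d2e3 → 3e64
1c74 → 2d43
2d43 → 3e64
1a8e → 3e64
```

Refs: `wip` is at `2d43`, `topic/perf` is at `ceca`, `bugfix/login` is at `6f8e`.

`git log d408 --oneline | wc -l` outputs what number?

9

Walking parent pointers from d408: reachable set = {1c74, 2d43, 3e64, 4c97, 6f8e, 993f, d218, d2e3, d408}.
That is 9 commits.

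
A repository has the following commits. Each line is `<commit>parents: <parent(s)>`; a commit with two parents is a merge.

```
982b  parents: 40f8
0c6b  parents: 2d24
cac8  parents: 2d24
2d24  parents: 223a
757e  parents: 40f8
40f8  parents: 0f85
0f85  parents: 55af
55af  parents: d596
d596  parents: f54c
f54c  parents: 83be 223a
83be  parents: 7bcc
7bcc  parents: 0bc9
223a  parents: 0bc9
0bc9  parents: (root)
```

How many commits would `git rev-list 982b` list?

10

Walking parent pointers from 982b: reachable set = {0bc9, 0f85, 223a, 40f8, 55af, 7bcc, 83be, 982b, d596, f54c}.
That is 10 commits.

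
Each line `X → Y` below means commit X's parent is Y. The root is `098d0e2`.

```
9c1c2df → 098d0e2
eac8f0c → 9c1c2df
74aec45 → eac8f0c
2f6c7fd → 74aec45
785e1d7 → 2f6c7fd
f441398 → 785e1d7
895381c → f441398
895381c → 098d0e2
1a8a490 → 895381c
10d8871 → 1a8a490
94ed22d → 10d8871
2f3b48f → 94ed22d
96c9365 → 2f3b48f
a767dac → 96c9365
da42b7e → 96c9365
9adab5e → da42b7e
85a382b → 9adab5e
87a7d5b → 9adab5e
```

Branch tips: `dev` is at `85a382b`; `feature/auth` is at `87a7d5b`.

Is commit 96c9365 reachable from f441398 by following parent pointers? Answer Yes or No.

No

Ancestors of f441398: {098d0e2, 2f6c7fd, 74aec45, 785e1d7, 9c1c2df, eac8f0c, f441398}.
96c9365 is not in that set, so it is not an ancestor of f441398.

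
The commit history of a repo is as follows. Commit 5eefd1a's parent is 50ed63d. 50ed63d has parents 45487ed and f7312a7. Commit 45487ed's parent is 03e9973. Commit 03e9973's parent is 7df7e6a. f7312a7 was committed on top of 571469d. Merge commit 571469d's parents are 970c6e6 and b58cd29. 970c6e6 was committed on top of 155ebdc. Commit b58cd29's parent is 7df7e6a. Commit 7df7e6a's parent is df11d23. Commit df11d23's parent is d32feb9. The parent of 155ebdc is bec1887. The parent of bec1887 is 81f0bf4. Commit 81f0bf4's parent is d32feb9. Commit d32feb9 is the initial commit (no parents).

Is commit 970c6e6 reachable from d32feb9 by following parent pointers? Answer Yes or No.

Ancestors of d32feb9: {d32feb9}.
970c6e6 is not in that set, so it is not an ancestor of d32feb9.

No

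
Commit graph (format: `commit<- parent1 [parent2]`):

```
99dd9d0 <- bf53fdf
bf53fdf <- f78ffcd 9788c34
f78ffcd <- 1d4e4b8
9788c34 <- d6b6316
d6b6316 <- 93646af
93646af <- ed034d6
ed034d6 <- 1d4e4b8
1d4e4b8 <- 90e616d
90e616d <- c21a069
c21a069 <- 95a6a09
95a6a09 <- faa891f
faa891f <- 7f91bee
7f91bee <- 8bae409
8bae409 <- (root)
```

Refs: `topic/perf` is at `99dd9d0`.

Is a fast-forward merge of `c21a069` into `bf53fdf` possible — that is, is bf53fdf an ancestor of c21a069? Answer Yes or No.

A fast-forward from bf53fdf to c21a069 is possible iff bf53fdf is an ancestor of c21a069.
Ancestors of c21a069: {7f91bee, 8bae409, 95a6a09, c21a069, faa891f}.
bf53fdf is not among them, so fast-forward is not possible.

No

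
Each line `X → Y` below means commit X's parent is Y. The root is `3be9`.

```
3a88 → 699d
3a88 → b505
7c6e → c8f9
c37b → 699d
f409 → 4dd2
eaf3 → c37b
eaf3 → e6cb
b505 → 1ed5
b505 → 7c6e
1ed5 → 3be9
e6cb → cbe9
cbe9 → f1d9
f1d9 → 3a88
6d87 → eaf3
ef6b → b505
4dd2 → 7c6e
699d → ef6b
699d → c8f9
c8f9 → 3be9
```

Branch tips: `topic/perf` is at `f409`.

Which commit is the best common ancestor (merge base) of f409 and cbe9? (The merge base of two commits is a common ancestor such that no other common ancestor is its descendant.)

7c6e

Ancestors of f409: {3be9, 4dd2, 7c6e, c8f9, f409}.
Ancestors of cbe9: {1ed5, 3a88, 3be9, 699d, 7c6e, b505, c8f9, cbe9, ef6b, f1d9}.
Common ancestors: {3be9, 7c6e, c8f9}.
Among these, 7c6e is not an ancestor of any other common ancestor — it is the merge base.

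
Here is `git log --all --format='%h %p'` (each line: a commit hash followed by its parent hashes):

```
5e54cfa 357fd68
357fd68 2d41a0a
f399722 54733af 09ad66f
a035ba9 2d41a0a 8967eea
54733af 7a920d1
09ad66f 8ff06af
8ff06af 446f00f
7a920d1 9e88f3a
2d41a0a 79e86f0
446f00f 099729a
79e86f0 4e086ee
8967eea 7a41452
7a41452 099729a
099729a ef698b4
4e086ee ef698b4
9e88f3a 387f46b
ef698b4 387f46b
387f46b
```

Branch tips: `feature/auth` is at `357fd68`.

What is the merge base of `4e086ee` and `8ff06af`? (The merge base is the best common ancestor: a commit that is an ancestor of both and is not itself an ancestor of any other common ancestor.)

Ancestors of 4e086ee: {387f46b, 4e086ee, ef698b4}.
Ancestors of 8ff06af: {099729a, 387f46b, 446f00f, 8ff06af, ef698b4}.
Common ancestors: {387f46b, ef698b4}.
Among these, ef698b4 is not an ancestor of any other common ancestor — it is the merge base.

ef698b4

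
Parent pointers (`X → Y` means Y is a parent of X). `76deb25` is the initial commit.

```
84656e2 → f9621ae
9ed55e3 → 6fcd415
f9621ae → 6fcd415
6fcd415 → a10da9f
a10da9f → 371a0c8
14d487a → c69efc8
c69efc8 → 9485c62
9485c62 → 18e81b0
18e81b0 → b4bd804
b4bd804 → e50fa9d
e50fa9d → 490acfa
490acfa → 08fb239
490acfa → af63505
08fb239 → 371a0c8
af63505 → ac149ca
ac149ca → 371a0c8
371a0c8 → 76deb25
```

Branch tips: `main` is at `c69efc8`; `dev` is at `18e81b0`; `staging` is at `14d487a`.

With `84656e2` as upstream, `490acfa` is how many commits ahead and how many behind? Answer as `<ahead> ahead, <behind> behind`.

Reachable from 490acfa: {08fb239, 371a0c8, 490acfa, 76deb25, ac149ca, af63505}.
Reachable from 84656e2: {371a0c8, 6fcd415, 76deb25, 84656e2, a10da9f, f9621ae}.
Only in 490acfa's history (ahead): {08fb239, 490acfa, ac149ca, af63505} — 4.
Only in 84656e2's history (behind): {6fcd415, 84656e2, a10da9f, f9621ae} — 4.

4 ahead, 4 behind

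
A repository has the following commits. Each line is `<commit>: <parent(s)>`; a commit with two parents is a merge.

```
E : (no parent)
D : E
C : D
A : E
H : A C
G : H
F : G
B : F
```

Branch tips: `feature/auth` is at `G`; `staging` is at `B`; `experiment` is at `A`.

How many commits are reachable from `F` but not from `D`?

Reachable from F: {A, C, D, E, F, G, H}.
Reachable from D: {D, E}.
In F's history but not D's: {A, C, F, G, H} — 5 commits.

5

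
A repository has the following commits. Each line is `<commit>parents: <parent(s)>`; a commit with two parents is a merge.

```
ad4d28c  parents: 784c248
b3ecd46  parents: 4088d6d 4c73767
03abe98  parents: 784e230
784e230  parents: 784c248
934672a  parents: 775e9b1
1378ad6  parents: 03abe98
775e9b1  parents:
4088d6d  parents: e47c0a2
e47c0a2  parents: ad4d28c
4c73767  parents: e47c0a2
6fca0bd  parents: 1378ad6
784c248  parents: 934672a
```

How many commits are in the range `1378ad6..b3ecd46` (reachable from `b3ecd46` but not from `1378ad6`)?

5

Reachable from b3ecd46: {4088d6d, 4c73767, 775e9b1, 784c248, 934672a, ad4d28c, b3ecd46, e47c0a2}.
Reachable from 1378ad6: {03abe98, 1378ad6, 775e9b1, 784c248, 784e230, 934672a}.
In b3ecd46's history but not 1378ad6's: {4088d6d, 4c73767, ad4d28c, b3ecd46, e47c0a2} — 5 commits.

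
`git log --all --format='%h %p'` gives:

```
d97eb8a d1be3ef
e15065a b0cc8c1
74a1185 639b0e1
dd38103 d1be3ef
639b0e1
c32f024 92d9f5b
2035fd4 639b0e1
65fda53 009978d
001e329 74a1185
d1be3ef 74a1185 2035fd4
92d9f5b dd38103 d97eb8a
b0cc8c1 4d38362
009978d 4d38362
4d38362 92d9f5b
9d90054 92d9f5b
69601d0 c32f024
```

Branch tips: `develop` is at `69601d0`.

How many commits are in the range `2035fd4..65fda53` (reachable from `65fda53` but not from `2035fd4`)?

8

Reachable from 65fda53: {009978d, 2035fd4, 4d38362, 639b0e1, 65fda53, 74a1185, 92d9f5b, d1be3ef, d97eb8a, dd38103}.
Reachable from 2035fd4: {2035fd4, 639b0e1}.
In 65fda53's history but not 2035fd4's: {009978d, 4d38362, 65fda53, 74a1185, 92d9f5b, d1be3ef, d97eb8a, dd38103} — 8 commits.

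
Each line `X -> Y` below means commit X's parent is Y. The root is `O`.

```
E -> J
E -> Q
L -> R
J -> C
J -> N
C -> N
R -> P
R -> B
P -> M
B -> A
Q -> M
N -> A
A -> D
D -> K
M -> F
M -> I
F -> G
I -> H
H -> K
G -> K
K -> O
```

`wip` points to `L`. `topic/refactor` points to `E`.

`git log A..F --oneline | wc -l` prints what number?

2

Reachable from F: {F, G, K, O}.
Reachable from A: {A, D, K, O}.
In F's history but not A's: {F, G} — 2 commits.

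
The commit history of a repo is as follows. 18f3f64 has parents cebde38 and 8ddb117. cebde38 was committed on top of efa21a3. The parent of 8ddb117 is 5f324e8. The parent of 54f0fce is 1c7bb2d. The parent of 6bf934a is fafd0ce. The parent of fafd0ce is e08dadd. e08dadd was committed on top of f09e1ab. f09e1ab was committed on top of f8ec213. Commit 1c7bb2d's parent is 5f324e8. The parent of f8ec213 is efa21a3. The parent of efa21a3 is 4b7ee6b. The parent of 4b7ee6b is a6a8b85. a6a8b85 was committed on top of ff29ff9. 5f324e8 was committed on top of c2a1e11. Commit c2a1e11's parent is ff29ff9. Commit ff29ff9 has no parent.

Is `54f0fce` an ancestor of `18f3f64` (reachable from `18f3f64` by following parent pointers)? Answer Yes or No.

Ancestors of 18f3f64: {18f3f64, 4b7ee6b, 5f324e8, 8ddb117, a6a8b85, c2a1e11, cebde38, efa21a3, ff29ff9}.
54f0fce is not in that set, so it is not an ancestor of 18f3f64.

No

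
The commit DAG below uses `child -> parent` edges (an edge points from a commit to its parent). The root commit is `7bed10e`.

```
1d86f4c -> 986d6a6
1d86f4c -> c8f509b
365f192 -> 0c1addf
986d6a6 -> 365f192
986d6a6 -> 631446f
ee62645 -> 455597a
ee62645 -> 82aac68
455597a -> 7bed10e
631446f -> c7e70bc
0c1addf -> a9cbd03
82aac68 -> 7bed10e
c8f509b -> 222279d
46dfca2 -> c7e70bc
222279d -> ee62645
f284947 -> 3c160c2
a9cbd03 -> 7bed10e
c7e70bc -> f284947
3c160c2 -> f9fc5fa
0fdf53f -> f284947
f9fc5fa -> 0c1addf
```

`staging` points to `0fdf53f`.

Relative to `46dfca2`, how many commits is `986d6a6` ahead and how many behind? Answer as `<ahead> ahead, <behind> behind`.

3 ahead, 1 behind

Reachable from 986d6a6: {0c1addf, 365f192, 3c160c2, 631446f, 7bed10e, 986d6a6, a9cbd03, c7e70bc, f284947, f9fc5fa}.
Reachable from 46dfca2: {0c1addf, 3c160c2, 46dfca2, 7bed10e, a9cbd03, c7e70bc, f284947, f9fc5fa}.
Only in 986d6a6's history (ahead): {365f192, 631446f, 986d6a6} — 3.
Only in 46dfca2's history (behind): {46dfca2} — 1.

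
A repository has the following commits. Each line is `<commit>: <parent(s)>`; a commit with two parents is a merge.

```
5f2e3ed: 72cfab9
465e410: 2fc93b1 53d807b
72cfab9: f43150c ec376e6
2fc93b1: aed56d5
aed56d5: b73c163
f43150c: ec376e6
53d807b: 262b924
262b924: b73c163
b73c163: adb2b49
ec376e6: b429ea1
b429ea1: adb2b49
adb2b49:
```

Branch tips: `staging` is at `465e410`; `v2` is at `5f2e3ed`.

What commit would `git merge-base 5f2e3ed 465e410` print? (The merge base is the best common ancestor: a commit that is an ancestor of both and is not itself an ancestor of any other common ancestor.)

Ancestors of 5f2e3ed: {5f2e3ed, 72cfab9, adb2b49, b429ea1, ec376e6, f43150c}.
Ancestors of 465e410: {262b924, 2fc93b1, 465e410, 53d807b, adb2b49, aed56d5, b73c163}.
Common ancestors: {adb2b49}.
The only common ancestor is adb2b49, so it is the merge base.

adb2b49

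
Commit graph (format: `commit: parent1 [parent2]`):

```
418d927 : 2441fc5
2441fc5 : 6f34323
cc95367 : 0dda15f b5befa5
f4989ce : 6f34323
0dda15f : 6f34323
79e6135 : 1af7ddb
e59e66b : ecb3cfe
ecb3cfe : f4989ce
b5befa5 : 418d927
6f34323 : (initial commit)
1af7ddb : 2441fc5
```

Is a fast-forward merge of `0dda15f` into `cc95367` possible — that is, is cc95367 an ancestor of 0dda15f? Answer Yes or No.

No

A fast-forward from cc95367 to 0dda15f is possible iff cc95367 is an ancestor of 0dda15f.
Ancestors of 0dda15f: {0dda15f, 6f34323}.
cc95367 is not among them, so fast-forward is not possible.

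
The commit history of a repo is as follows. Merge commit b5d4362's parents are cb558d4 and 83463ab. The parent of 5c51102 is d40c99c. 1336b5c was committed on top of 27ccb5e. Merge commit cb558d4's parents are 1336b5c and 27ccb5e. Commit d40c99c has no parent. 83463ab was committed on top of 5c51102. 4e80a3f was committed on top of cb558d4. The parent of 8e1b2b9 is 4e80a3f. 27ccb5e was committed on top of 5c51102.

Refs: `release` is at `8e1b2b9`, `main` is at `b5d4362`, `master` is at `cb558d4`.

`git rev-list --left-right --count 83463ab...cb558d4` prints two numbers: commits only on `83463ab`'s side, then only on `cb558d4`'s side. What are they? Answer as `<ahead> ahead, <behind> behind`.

1 ahead, 3 behind

Reachable from 83463ab: {5c51102, 83463ab, d40c99c}.
Reachable from cb558d4: {1336b5c, 27ccb5e, 5c51102, cb558d4, d40c99c}.
Only in 83463ab's history (ahead): {83463ab} — 1.
Only in cb558d4's history (behind): {1336b5c, 27ccb5e, cb558d4} — 3.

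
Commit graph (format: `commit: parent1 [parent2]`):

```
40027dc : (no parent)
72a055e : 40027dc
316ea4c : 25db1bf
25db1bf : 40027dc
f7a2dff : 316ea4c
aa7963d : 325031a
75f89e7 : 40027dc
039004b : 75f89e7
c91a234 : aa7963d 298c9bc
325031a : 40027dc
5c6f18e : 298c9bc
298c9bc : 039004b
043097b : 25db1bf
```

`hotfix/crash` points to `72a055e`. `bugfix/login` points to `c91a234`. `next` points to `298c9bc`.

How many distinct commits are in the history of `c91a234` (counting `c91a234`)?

7

Walking parent pointers from c91a234: reachable set = {039004b, 298c9bc, 325031a, 40027dc, 75f89e7, aa7963d, c91a234}.
That is 7 commits.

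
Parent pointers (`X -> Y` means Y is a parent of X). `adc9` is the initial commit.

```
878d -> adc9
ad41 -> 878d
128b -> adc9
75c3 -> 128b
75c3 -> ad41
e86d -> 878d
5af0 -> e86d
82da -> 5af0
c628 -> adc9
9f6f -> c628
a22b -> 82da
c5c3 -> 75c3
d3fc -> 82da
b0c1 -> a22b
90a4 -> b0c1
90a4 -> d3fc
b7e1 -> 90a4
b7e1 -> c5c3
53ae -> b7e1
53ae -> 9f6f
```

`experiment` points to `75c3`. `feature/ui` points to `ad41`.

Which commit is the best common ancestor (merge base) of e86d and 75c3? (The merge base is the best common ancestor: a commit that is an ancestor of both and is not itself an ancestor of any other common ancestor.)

Ancestors of e86d: {878d, adc9, e86d}.
Ancestors of 75c3: {128b, 75c3, 878d, ad41, adc9}.
Common ancestors: {878d, adc9}.
Among these, 878d is not an ancestor of any other common ancestor — it is the merge base.

878d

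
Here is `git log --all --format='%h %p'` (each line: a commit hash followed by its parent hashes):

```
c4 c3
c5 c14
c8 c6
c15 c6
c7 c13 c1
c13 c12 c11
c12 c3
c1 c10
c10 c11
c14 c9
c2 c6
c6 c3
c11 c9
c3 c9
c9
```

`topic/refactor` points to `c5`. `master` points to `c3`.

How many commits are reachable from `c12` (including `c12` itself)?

Walking parent pointers from c12: reachable set = {c12, c3, c9}.
That is 3 commits.

3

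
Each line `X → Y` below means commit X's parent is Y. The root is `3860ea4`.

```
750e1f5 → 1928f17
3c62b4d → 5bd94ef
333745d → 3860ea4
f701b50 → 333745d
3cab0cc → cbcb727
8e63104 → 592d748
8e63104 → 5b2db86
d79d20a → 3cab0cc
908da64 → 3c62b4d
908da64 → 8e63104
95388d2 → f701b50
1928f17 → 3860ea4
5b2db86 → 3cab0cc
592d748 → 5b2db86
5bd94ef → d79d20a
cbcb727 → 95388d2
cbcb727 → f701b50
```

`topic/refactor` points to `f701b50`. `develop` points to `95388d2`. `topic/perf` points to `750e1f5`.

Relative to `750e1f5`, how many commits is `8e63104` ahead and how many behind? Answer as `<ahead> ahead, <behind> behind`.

Reachable from 8e63104: {333745d, 3860ea4, 3cab0cc, 592d748, 5b2db86, 8e63104, 95388d2, cbcb727, f701b50}.
Reachable from 750e1f5: {1928f17, 3860ea4, 750e1f5}.
Only in 8e63104's history (ahead): {333745d, 3cab0cc, 592d748, 5b2db86, 8e63104, 95388d2, cbcb727, f701b50} — 8.
Only in 750e1f5's history (behind): {1928f17, 750e1f5} — 2.

8 ahead, 2 behind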